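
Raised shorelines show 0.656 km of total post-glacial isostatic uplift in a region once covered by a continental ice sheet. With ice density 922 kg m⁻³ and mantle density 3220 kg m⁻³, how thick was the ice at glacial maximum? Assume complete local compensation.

u = t ρ_ice/ρ_m → t = u ρ_m/ρ_ice = 0.656 km × 3220/922 = 2.29 km.

2.29 km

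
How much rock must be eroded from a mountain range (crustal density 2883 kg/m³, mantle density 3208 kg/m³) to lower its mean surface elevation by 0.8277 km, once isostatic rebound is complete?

Net drop Δ = e − u = e − e ρ_c/ρ_m = e (ρ_m − ρ_c)/ρ_m.
e = Δ ρ_m/(ρ_m − ρ_c) = 0.8277 km × 3208/325 = 8.17 km.

8.17 km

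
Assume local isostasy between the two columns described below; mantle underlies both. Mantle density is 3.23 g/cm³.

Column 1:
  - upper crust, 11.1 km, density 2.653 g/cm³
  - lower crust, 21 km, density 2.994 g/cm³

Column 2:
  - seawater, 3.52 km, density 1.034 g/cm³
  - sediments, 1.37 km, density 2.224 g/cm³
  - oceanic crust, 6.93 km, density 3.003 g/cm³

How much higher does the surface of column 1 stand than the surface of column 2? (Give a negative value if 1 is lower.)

0.21 km

For any compensation level in the mantle, the mantle terms cancel and isostasy reduces to e = (Σt_1 − Σt_2) − (Σ(ρt)_1 − Σ(ρt)_2) / ρ_m.
Σt_1 = 32.1 km; Σt_2 = 11.82 km; Σ(ρt)_1 = 92.3223; Σ(ρt)_2 = 27.49735 (in km·g/cm³).
e = (32.1 − 11.82) − (92.3223 − 27.49735) / 3.23 = 0.21 km.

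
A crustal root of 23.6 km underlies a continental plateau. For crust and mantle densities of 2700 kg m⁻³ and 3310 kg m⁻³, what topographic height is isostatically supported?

5.33 km

For local isostatic compensation: ρ_c h = (ρ_m − ρ_c) r.
h = r (ρ_m − ρ_c) / ρ_c = 23.6 km × (3310 − 2700) / 2700 = 5.33 km.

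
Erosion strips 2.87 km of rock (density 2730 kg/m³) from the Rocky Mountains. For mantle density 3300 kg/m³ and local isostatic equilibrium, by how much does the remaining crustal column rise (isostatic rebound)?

Unloading: uplift u = e ρ_c/ρ_m = 2.87 km × 2730/3300 = 2.37 km.

2.37 km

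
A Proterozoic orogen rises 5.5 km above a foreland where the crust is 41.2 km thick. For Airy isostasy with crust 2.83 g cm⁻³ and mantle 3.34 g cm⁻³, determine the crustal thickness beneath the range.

77.2 km

Root depth r = h ρ_c / (ρ_m − ρ_c) = 5.5 km × 2.83 / 0.51 = 30.52 km.
Total thickness = T + h + r = 41.2 km + 5.5 km + 30.52 km = 77.2 km.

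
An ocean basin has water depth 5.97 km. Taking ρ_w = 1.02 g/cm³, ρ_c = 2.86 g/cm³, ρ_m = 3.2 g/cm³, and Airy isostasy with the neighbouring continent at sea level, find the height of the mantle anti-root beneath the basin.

Equating mass per unit area of the two columns: replacing crust with seawater at the top is compensated by replacing crust with mantle at the base: d (ρ_c − ρ_w) = a (ρ_m − ρ_c).
a = d (ρ_c − ρ_w)/(ρ_m − ρ_c) = 5.97 km × 1.84/0.34 = 32.3 km.

32.3 km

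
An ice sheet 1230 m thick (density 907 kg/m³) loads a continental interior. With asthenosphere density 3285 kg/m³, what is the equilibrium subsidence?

340 m

Balancing pressure at the compensation depth: the ice load ρ_ice t is balanced by mantle displaced below, ρ_m s.
s = t ρ_ice / ρ_m = 1230 m × 907/3285 = 340 m.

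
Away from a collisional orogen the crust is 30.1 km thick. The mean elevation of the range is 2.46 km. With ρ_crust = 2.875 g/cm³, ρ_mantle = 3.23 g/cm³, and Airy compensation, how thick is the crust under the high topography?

Root depth r = h ρ_c / (ρ_m − ρ_c) = 2.46 km × 2.875 / 0.355 = 19.92 km.
Total thickness = T + h + r = 30.1 km + 2.46 km + 19.92 km = 52.5 km.

52.5 km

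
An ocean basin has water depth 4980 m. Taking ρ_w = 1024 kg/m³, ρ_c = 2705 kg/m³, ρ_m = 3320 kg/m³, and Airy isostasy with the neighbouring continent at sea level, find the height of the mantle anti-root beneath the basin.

Balancing pressure at the compensation depth: replacing crust with seawater at the top is compensated by replacing crust with mantle at the base: d (ρ_c − ρ_w) = a (ρ_m − ρ_c).
a = d (ρ_c − ρ_w)/(ρ_m − ρ_c) = 4980 m × 1681/615 = 13600 m.

13600 m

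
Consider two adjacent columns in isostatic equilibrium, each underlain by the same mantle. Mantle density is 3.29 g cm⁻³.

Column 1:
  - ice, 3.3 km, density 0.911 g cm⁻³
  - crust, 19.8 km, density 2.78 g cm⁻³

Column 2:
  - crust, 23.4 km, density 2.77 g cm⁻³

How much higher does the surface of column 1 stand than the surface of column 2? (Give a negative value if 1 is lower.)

For any compensation level in the mantle, the mantle terms cancel and isostasy reduces to e = (Σt_1 − Σt_2) − (Σ(ρt)_1 − Σ(ρt)_2) / ρ_m.
Σt_1 = 23.1 km; Σt_2 = 23.4 km; Σ(ρt)_1 = 58.0503; Σ(ρt)_2 = 64.818 (in km·g cm⁻³).
e = (23.1 − 23.4) − (58.0503 − 64.818) / 3.29 = 1.76 km.

1.76 km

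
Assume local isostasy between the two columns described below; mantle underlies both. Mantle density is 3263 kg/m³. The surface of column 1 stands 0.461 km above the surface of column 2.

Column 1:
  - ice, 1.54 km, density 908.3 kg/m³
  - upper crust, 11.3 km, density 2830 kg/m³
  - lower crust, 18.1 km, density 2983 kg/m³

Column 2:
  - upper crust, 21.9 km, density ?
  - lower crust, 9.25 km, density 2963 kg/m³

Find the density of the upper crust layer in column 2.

2840 kg/m³

Take the compensation level at the base of the deeper column (depth z_c below the surface of column 1) and equate Σ ρ_i t_i down to z_c; mantle fills any gap and the z_c terms cancel.
Column 1: 1.54×908.3 + 11.3×2830 + 18.1×2983 + (z_c − 30.94)×3263
Column 2: 0.461×0 + 21.9×ρ + 9.25×2963 + (z_c − 0.461 − 31.15)×3263
The z_c×3263 term appears on both sides and cancels. Collect the known terms of each column as K = Σ(ρt)_known − 3263 × (depth of known layers): K_1 = 87370.082 − 3263×30.94 = −13587.138; K_2 = 27407.75 − 3263×(0.461 + 31.15) = −75738.943.
Balance: K_1 = K_2 + 21.9×ρ, so ρ = (K_1 − K_2)/21.9 = 62151.8/21.9 = 2840 kg/m³.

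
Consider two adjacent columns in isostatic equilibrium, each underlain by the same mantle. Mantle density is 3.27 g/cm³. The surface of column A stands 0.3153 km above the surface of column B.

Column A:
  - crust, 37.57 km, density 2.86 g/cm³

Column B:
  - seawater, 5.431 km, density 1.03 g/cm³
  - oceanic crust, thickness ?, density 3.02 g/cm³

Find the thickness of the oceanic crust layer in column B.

8.83 km

Take the compensation level at the base of the deeper column (depth z_c below the surface of column A) and equate Σ ρ_i t_i down to z_c; mantle fills any gap and the z_c terms cancel.
Column A: 37.57×2.86 + (z_c − 37.57)×3.27
Column B: 0.3153×0 + 5.431×1.03 + x×3.02 + (z_c − 0.3153 − 5.431 − x)×3.27
The z_c×3.27 term appears on both sides and cancels. Collect the known terms of each column as K = Σ(ρt)_known − 3.27 × (depth of known layers): K_A = 107.4502 − 3.27×37.57 = −15.4037; K_B = 5.59393 − 3.27×(0.3153 + 5.431) = −13.196471.
Balance: K_A = K_B − x×(3.27 − 3.02), so x = (K_B − K_A)/(3.27 − 3.02) = 2.20723/0.25 = 8.83 km.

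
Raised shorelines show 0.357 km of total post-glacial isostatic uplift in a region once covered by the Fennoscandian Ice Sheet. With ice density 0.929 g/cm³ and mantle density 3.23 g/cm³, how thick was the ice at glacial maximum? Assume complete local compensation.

u = t ρ_ice/ρ_m → t = u ρ_m/ρ_ice = 0.357 km × 3.23/0.929 = 1.24 km.

1.24 km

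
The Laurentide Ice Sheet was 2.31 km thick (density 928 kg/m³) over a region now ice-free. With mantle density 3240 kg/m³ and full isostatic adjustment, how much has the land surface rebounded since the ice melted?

Removing the load lets mantle flow back in; uplift u satisfies ρ_ice t = ρ_m u.
u = t ρ_ice/ρ_m = 2.31 km × 928/3240 = 0.662 km.

0.662 km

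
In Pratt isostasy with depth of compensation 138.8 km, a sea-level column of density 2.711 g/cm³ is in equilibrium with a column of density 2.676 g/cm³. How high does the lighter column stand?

1.82 km

ρ_ref D = ρ (D + h) → h = D (ρ_ref − ρ)/ρ.
h = 138.8 km × (2.711 − 2.676)/2.676 = 1.82 km.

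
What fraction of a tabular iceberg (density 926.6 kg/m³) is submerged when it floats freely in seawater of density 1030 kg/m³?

Submerged fraction = ρ_obj/ρ_fluid = 926.6/1030 = 0.9.

0.9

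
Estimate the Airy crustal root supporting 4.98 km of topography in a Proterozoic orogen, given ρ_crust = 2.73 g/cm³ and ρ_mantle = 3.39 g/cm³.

Isostatic balance requires: the weight of the topography is balanced by the buoyancy of the root, ρ_c h = (ρ_m − ρ_c) r.
r = h · ρ_c / (ρ_m − ρ_c) = 4.98 km × 2.73 / (3.39 − 2.73) = 20.6 km.

20.6 km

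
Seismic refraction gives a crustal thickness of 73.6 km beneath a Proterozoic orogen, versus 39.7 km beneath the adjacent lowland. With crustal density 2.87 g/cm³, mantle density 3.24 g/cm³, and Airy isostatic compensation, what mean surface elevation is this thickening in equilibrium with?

Excess crust Δ = 73.6 km − 39.7 km = 33.9 km, split between elevation h and root r with h + r = Δ.
Airy balance ρ_c h = (ρ_m − ρ_c) r gives r = h ρ_c/(ρ_m − ρ_c), so h (1 + ρ_c/(ρ_m − ρ_c)) = Δ, i.e. h = Δ (ρ_m − ρ_c)/ρ_m.
h = 33.9 km × 0.37/3.24 = 3.87 km.

3.87 km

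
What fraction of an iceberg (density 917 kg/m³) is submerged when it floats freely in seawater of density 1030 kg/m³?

Submerged fraction = ρ_obj/ρ_fluid = 917/1030 = 0.89.

0.89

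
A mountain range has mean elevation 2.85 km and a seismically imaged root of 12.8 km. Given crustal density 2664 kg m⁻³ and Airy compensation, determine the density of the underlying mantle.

Airy balance: ρ_c h = (ρ_m − ρ_c) r → ρ_m = ρ_c (1 + h/r).
ρ_m = 2664 × (1 + 2.85 km/12.8 km) = 3260 kg m⁻³.

3260 kg m⁻³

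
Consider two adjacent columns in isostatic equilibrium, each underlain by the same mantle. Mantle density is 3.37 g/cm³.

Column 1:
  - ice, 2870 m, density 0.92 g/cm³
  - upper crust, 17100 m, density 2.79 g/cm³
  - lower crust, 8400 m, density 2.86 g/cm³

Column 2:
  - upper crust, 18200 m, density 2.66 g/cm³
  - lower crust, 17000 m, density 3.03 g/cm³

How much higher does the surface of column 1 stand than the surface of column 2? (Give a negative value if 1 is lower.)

751 m

For any compensation level in the mantle, the mantle terms cancel and isostasy reduces to e = (Σt_1 − Σt_2) − (Σ(ρt)_1 − Σ(ρt)_2) / ρ_m.
Σt_1 = 28370 m; Σt_2 = 35200 m; Σ(ρt)_1 = 74373.4; Σ(ρt)_2 = 99922 (in m·g/cm³).
e = (28370 − 35200) − (74373.4 − 99922) / 3.37 = 751 m.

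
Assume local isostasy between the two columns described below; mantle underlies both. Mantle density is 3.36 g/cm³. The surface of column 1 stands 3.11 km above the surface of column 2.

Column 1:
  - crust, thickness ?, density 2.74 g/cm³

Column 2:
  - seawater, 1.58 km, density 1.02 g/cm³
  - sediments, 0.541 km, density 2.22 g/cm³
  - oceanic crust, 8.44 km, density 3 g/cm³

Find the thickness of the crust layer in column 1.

28.7 km

Take the compensation level at the base of the deeper column (depth z_c below the surface of column 1) and equate Σ ρ_i t_i down to z_c; mantle fills any gap and the z_c terms cancel.
Column 1: x×2.74 + (z_c − 0 − x)×3.36
Column 2: 3.11×0 + 1.58×1.02 + 0.541×2.22 + 8.44×3 + (z_c − 3.11 − 10.561)×3.36
The z_c×3.36 term appears on both sides and cancels. Collect the known terms of each column as K = Σ(ρt)_known − 3.36 × (depth of known layers): K_1 = 0 − 3.36×0 = 0; K_2 = 28.13262 − 3.36×(3.11 + 10.561) = −17.80194.
Balance: K_1 − x×(3.36 − 2.74) = K_2, so x = (K_1 − K_2)/(3.36 − 2.74) = 17.8019/0.62 = 28.7 km.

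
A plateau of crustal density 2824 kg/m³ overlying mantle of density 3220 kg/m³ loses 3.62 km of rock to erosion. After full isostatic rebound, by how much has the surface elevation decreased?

Rebound u = e ρ_c/ρ_m = 3.62 km × 2824/3220 = 3.175 km.
Net surface drop = e − u = 3.62 km − 3.175 km = e (ρ_m − ρ_c)/ρ_m = 0.445 km.

0.445 km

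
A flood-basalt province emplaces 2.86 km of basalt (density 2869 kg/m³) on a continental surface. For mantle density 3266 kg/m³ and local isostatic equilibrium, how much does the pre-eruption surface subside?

Subaerial loading: s = t ρ_load / ρ_m.
s = 2.86 km × 2869/3266 = 2.51 km.

2.51 km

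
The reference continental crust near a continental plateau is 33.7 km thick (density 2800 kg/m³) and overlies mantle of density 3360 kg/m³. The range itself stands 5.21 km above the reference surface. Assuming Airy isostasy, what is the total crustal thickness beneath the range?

Root depth r = h ρ_c / (ρ_m − ρ_c) = 5.21 km × 2800 / 560 = 26.05 km.
Total thickness = T + h + r = 33.7 km + 5.21 km + 26.05 km = 65 km.

65 km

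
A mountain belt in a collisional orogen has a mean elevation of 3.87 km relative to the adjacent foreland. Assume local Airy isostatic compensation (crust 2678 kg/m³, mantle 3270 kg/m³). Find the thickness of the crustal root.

Isostatic balance requires: the weight of the topography is balanced by the buoyancy of the root, ρ_c h = (ρ_m − ρ_c) r.
r = h · ρ_c / (ρ_m − ρ_c) = 3.87 km × 2678 / (3270 − 2678) = 17.5 km.

17.5 km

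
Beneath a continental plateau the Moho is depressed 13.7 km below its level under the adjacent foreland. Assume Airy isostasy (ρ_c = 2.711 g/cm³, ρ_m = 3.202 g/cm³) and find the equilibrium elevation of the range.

2.48 km

In Airy isostatic equilibrium: ρ_c h = (ρ_m − ρ_c) r.
h = r (ρ_m − ρ_c) / ρ_c = 13.7 km × (3.202 − 2.711) / 2.711 = 2.48 km.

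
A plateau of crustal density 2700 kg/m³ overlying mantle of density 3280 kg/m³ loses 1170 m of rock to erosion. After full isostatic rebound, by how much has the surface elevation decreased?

Rebound u = e ρ_c/ρ_m = 1170 m × 2700/3280 = 963.1 m.
Net surface drop = e − u = 1170 m − 963.1 m = e (ρ_m − ρ_c)/ρ_m = 207 m.

207 m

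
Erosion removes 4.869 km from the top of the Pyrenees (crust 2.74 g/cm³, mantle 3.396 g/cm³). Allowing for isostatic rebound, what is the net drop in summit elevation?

Rebound u = e ρ_c/ρ_m = 4.869 km × 2.74/3.396 = 3.928 km.
Net surface drop = e − u = 4.869 km − 3.928 km = e (ρ_m − ρ_c)/ρ_m = 0.941 km.

0.941 km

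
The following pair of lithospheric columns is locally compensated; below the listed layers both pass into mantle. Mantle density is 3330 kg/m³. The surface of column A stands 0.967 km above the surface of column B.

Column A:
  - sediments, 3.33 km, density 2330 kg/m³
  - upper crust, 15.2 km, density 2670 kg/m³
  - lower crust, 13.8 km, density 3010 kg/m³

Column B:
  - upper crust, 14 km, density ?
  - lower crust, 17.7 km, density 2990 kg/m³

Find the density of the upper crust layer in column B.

2720 kg/m³

Take the compensation level at the base of the deeper column (depth z_c below the surface of column A) and equate Σ ρ_i t_i down to z_c; mantle fills any gap and the z_c terms cancel.
Column A: 3.33×2330 + 15.2×2670 + 13.8×3010 + (z_c − 32.33)×3330
Column B: 0.967×0 + 14×ρ + 17.7×2990 + (z_c − 0.967 − 31.7)×3330
The z_c×3330 term appears on both sides and cancels. Collect the known terms of each column as K = Σ(ρt)_known − 3330 × (depth of known layers): K_A = 89880.9 − 3330×32.33 = −17778; K_B = 52923 − 3330×(0.967 + 31.7) = −55858.11.
Balance: K_A = K_B + 14×ρ, so ρ = (K_A − K_B)/14 = 38080.1/14 = 2720 kg/m³.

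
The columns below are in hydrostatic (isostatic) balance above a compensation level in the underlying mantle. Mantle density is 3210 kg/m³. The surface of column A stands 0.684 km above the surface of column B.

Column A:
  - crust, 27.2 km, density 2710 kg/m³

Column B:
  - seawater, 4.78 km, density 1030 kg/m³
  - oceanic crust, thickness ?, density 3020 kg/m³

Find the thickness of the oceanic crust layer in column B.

Take the compensation level at the base of the deeper column (depth z_c below the surface of column A) and equate Σ ρ_i t_i down to z_c; mantle fills any gap and the z_c terms cancel.
Column A: 27.2×2710 + (z_c − 27.2)×3210
Column B: 0.684×0 + 4.78×1030 + x×3020 + (z_c − 0.684 − 4.78 − x)×3210
The z_c×3210 term appears on both sides and cancels. Collect the known terms of each column as K = Σ(ρt)_known − 3210 × (depth of known layers): K_A = 73712 − 3210×27.2 = −13600; K_B = 4923.4 − 3210×(0.684 + 4.78) = −12616.04.
Balance: K_A = K_B − x×(3210 − 3020), so x = (K_B − K_A)/(3210 − 3020) = 983.96/190 = 5.18 km.

5.18 km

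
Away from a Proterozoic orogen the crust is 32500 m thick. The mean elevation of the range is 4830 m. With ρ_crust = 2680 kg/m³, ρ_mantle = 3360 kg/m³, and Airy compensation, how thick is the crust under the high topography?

56400 m

Root depth r = h ρ_c / (ρ_m − ρ_c) = 4830 m × 2680 / 680 = 19040 m.
Total thickness = T + h + r = 32500 m + 4830 m + 19040 m = 56400 m.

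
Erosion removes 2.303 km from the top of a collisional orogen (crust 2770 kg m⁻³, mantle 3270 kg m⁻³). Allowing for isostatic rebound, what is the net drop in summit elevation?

Rebound u = e ρ_c/ρ_m = 2.303 km × 2770/3270 = 1.951 km.
Net surface drop = e − u = 2.303 km − 1.951 km = e (ρ_m − ρ_c)/ρ_m = 0.352 km.

0.352 km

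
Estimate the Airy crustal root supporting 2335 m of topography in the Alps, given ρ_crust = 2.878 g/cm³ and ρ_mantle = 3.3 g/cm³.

By Archimedes' principle applied to the lithosphere: the weight of the topography is balanced by the buoyancy of the root, ρ_c h = (ρ_m − ρ_c) r.
r = h · ρ_c / (ρ_m − ρ_c) = 2335 m × 2.878 / (3.3 − 2.878) = 15900 m.

15900 m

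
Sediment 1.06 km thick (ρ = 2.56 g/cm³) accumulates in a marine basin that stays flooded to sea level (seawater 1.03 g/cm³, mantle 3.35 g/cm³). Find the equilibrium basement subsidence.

0.699 km

Submarine loading: the sediment displaces seawater, and the subsidence is in turn flooded, so s (ρ_m − ρ_w) = t (ρ_sed − ρ_w).
s = 1.06 km × (2.56 − 1.03) / (3.35 − 1.03) = 0.699 km.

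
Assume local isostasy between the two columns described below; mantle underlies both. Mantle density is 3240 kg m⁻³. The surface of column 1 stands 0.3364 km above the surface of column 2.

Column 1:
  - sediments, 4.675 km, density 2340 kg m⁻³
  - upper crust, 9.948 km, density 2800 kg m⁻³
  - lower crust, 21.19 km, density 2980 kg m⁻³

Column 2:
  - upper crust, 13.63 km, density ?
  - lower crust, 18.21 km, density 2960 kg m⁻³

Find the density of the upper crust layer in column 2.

Take the compensation level at the base of the deeper column (depth z_c below the surface of column 1) and equate Σ ρ_i t_i down to z_c; mantle fills any gap and the z_c terms cancel.
Column 1: 4.675×2340 + 9.948×2800 + 21.19×2980 + (z_c − 35.813)×3240
Column 2: 0.3364×0 + 13.63×ρ + 18.21×2960 + (z_c − 0.3364 − 31.84)×3240
The z_c×3240 term appears on both sides and cancels. Collect the known terms of each column as K = Σ(ρt)_known − 3240 × (depth of known layers): K_1 = 101940.1 − 3240×35.813 = −14094.02; K_2 = 53901.6 − 3240×(0.3364 + 31.84) = −50349.936.
Balance: K_1 = K_2 + 13.63×ρ, so ρ = (K_1 − K_2)/13.63 = 36255.9/13.63 = 2660 kg m⁻³.

2660 kg m⁻³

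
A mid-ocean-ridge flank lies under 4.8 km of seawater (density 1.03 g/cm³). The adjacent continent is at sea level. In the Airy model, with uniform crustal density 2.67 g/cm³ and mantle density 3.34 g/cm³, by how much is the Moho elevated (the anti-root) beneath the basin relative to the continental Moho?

11.7 km

In Airy isostatic equilibrium: replacing crust with seawater at the top is compensated by replacing crust with mantle at the base: d (ρ_c − ρ_w) = a (ρ_m − ρ_c).
a = d (ρ_c − ρ_w)/(ρ_m − ρ_c) = 4.8 km × 1.64/0.67 = 11.7 km.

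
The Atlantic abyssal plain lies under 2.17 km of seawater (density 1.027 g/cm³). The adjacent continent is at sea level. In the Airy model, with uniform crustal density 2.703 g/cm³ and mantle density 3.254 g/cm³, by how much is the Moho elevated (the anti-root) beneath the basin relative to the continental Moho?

For local isostatic compensation: replacing crust with seawater at the top is compensated by replacing crust with mantle at the base: d (ρ_c − ρ_w) = a (ρ_m − ρ_c).
a = d (ρ_c − ρ_w)/(ρ_m − ρ_c) = 2.17 km × 1.676/0.551 = 6.6 km.

6.6 km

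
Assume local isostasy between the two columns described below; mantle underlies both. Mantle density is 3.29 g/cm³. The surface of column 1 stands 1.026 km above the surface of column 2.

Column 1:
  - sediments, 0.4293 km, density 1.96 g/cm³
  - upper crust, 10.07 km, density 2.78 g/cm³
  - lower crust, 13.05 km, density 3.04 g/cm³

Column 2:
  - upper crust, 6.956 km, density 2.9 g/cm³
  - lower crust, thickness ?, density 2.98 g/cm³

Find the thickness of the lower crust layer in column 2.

9.29 km

Take the compensation level at the base of the deeper column (depth z_c below the surface of column 1) and equate Σ ρ_i t_i down to z_c; mantle fills any gap and the z_c terms cancel.
Column 1: 0.4293×1.96 + 10.07×2.78 + 13.05×3.04 + (z_c − 23.5493)×3.29
Column 2: 1.026×0 + 6.956×2.9 + x×2.98 + (z_c − 1.026 − 6.956 − x)×3.29
The z_c×3.29 term appears on both sides and cancels. Collect the known terms of each column as K = Σ(ρt)_known − 3.29 × (depth of known layers): K_1 = 68.508028 − 3.29×23.5493 = −8.969169; K_2 = 20.1724 − 3.29×(1.026 + 6.956) = −6.08838.
Balance: K_1 = K_2 − x×(3.29 − 2.98), so x = (K_2 − K_1)/(3.29 − 2.98) = 2.88079/0.31 = 9.29 km.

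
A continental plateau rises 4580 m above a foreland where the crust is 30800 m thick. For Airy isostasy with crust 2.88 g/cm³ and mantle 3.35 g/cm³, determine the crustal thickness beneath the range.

63400 m

Root depth r = h ρ_c / (ρ_m − ρ_c) = 4580 m × 2.88 / 0.47 = 28060 m.
Total thickness = T + h + r = 30800 m + 4580 m + 28060 m = 63400 m.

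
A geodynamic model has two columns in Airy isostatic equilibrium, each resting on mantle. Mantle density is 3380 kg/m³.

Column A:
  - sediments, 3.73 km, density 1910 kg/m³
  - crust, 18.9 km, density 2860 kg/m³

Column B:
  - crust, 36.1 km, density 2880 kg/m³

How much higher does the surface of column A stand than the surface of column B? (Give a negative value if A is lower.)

For any compensation level in the mantle, the mantle terms cancel and isostasy reduces to e = (Σt_A − Σt_B) − (Σ(ρt)_A − Σ(ρt)_B) / ρ_m.
Σt_A = 22.63 km; Σt_B = 36.1 km; Σ(ρt)_A = 61178.3; Σ(ρt)_B = 103968 (in km·kg/m³).
e = (22.63 − 36.1) − (61178.3 − 103968) / 3380 = −0.81 km.

−0.81 km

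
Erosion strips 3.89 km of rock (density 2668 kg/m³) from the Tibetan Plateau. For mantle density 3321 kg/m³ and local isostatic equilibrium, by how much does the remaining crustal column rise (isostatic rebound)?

3.13 km

Unloading: uplift u = e ρ_c/ρ_m = 3.89 km × 2668/3321 = 3.13 km.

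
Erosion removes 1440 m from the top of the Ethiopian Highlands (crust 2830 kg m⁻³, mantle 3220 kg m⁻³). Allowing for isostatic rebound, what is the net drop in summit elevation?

174 m

Rebound u = e ρ_c/ρ_m = 1440 m × 2830/3220 = 1266 m.
Net surface drop = e − u = 1440 m − 1266 m = e (ρ_m − ρ_c)/ρ_m = 174 m.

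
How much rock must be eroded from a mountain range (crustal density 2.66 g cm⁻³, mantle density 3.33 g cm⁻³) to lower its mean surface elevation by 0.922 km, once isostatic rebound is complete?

Net drop Δ = e − u = e − e ρ_c/ρ_m = e (ρ_m − ρ_c)/ρ_m.
e = Δ ρ_m/(ρ_m − ρ_c) = 0.922 km × 3.33/0.67 = 4.58 km.

4.58 km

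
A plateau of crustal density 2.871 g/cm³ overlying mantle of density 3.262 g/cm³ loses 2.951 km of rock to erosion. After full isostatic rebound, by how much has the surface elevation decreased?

Rebound u = e ρ_c/ρ_m = 2.951 km × 2.871/3.262 = 2.597 km.
Net surface drop = e − u = 2.951 km − 2.597 km = e (ρ_m − ρ_c)/ρ_m = 0.354 km.

0.354 km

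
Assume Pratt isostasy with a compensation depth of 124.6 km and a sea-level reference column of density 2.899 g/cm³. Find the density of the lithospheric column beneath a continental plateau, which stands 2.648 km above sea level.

2.84 g/cm³

Pratt balance: ρ_ref D = ρ (D + h).
ρ = ρ_ref D/(D + h) = 2.899 × 124.6 km/(124.6 km + 2.648 km) = 2.84 g/cm³.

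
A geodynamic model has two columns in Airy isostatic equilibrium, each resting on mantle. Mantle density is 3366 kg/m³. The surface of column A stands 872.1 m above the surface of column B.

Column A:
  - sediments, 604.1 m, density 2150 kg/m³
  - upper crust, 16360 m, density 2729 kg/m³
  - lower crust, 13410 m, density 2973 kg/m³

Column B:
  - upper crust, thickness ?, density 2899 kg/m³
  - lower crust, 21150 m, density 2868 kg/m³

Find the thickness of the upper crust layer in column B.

6330 m

Take the compensation level at the base of the deeper column (depth z_c below the surface of column A) and equate Σ ρ_i t_i down to z_c; mantle fills any gap and the z_c terms cancel.
Column A: 604.1×2150 + 16360×2729 + 13410×2973 + (z_c − 30374.1)×3366
Column B: 872.1×0 + x×2899 + 21150×2868 + (z_c − 872.1 − 21150 − x)×3366
The z_c×3366 term appears on both sides and cancels. Collect the known terms of each column as K = Σ(ρt)_known − 3366 × (depth of known layers): K_A = 85813185 − 3366×30374.1 = −16426035.6; K_B = 60658200 − 3366×(872.1 + 21150) = −13468188.6.
Balance: K_A = K_B − x×(3366 − 2899), so x = (K_B − K_A)/(3366 − 2899) = 2957850/467 = 6330 m.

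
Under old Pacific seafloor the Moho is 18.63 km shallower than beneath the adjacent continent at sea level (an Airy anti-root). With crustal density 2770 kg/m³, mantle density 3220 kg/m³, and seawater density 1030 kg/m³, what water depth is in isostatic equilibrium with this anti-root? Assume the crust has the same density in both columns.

4.82 km

Replacing a thickness d of crust by seawater at the top must be balanced by replacing crust with mantle at the base: d (ρ_c − ρ_w) = a (ρ_m − ρ_c).
d = a (ρ_m − ρ_c)/(ρ_c − ρ_w) = 18.63 km × 450/1740 = 4.82 km.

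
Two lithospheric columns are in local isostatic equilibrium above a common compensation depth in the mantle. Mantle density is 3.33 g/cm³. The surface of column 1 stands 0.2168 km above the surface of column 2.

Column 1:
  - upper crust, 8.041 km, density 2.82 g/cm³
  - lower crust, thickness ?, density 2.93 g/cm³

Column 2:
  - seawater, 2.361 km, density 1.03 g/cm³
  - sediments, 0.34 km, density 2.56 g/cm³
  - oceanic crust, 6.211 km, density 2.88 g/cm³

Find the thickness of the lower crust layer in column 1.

Take the compensation level at the base of the deeper column (depth z_c below the surface of column 1) and equate Σ ρ_i t_i down to z_c; mantle fills any gap and the z_c terms cancel.
Column 1: 8.041×2.82 + x×2.93 + (z_c − 8.041 − x)×3.33
Column 2: 0.2168×0 + 2.361×1.03 + 0.34×2.56 + 6.211×2.88 + (z_c − 0.2168 − 8.912)×3.33
The z_c×3.33 term appears on both sides and cancels. Collect the known terms of each column as K = Σ(ρt)_known − 3.33 × (depth of known layers): K_1 = 22.67562 − 3.33×8.041 = −4.10091; K_2 = 21.18991 − 3.33×(0.2168 + 8.912) = −9.208994.
Balance: K_1 − x×(3.33 − 2.93) = K_2, so x = (K_1 − K_2)/(3.33 − 2.93) = 5.10808/0.4 = 12.8 km.

12.8 km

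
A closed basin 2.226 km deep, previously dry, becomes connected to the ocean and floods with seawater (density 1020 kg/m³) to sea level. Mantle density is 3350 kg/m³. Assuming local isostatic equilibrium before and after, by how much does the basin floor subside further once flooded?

After flooding the water column is d + s deep. Its weight must equal the weight of mantle displaced by the extra subsidence s: (d + s) ρ_w = s ρ_m.
s = d ρ_w / (ρ_m − ρ_w) = 2.226 km × 1020/(3350 − 1020) = 0.974 km.

0.974 km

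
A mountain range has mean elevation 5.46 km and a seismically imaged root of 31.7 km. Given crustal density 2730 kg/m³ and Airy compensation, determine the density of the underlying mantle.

3200 kg/m³

Airy balance: ρ_c h = (ρ_m − ρ_c) r → ρ_m = ρ_c (1 + h/r).
ρ_m = 2730 × (1 + 5.46 km/31.7 km) = 3200 kg/m³.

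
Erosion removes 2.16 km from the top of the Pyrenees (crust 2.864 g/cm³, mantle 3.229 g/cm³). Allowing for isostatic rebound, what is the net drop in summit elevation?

Rebound u = e ρ_c/ρ_m = 2.16 km × 2.864/3.229 = 1.916 km.
Net surface drop = e − u = 2.16 km − 1.916 km = e (ρ_m − ρ_c)/ρ_m = 0.244 km.

0.244 km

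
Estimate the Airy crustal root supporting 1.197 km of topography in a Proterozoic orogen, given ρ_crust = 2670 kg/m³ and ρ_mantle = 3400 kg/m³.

4.38 km

For local isostatic compensation: the weight of the topography is balanced by the buoyancy of the root, ρ_c h = (ρ_m − ρ_c) r.
r = h · ρ_c / (ρ_m − ρ_c) = 1.197 km × 2670 / (3400 − 2670) = 4.38 km.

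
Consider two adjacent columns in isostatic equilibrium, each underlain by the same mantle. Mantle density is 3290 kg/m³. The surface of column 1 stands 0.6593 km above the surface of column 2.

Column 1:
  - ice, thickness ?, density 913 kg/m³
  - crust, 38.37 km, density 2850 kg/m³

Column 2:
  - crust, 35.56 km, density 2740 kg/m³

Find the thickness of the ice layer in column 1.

2.04 km

Take the compensation level at the base of the deeper column (depth z_c below the surface of column 1) and equate Σ ρ_i t_i down to z_c; mantle fills any gap and the z_c terms cancel.
Column 1: x×913 + 38.37×2850 + (z_c − 38.37 − x)×3290
Column 2: 0.6593×0 + 35.56×2740 + (z_c − 0.6593 − 35.56)×3290
The z_c×3290 term appears on both sides and cancels. Collect the known terms of each column as K = Σ(ρt)_known − 3290 × (depth of known layers): K_1 = 109354.5 − 3290×38.37 = −16882.8; K_2 = 97434.4 − 3290×(0.6593 + 35.56) = −21727.097.
Balance: K_1 − x×(3290 − 913) = K_2, so x = (K_1 − K_2)/(3290 − 913) = 4844.3/2377 = 2.04 km.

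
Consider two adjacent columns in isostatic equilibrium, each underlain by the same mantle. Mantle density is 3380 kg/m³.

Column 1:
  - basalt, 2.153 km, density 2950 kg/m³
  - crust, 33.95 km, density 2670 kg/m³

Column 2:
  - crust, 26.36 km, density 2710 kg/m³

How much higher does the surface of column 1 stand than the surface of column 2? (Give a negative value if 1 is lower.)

For any compensation level in the mantle, the mantle terms cancel and isostasy reduces to e = (Σt_1 − Σt_2) − (Σ(ρt)_1 − Σ(ρt)_2) / ρ_m.
Σt_1 = 36.103 km; Σt_2 = 26.36 km; Σ(ρt)_1 = 96997.85; Σ(ρt)_2 = 71435.6 (in km·kg/m³).
e = (36.103 − 26.36) − (96997.85 − 71435.6) / 3380 = 2.18 km.

2.18 km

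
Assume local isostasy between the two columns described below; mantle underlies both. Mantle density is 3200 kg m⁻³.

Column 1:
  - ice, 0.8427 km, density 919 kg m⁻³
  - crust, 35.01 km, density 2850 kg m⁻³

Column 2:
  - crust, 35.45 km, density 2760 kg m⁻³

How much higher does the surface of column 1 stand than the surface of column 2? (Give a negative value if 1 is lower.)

−0.444 km

For any compensation level in the mantle, the mantle terms cancel and isostasy reduces to e = (Σt_1 − Σt_2) − (Σ(ρt)_1 − Σ(ρt)_2) / ρ_m.
Σt_1 = 35.8527 km; Σt_2 = 35.45 km; Σ(ρt)_1 = 100552.941; Σ(ρt)_2 = 97842 (in km·kg m⁻³).
e = (35.8527 − 35.45) − (100552.941 − 97842) / 3200 = −0.444 km.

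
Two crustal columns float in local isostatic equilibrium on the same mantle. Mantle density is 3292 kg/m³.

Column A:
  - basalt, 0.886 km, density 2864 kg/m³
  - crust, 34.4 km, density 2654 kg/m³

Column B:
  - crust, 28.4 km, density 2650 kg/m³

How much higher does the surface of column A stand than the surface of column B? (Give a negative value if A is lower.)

For any compensation level in the mantle, the mantle terms cancel and isostasy reduces to e = (Σt_A − Σt_B) − (Σ(ρt)_A − Σ(ρt)_B) / ρ_m.
Σt_A = 35.286 km; Σt_B = 28.4 km; Σ(ρt)_A = 93835.104; Σ(ρt)_B = 75260 (in km·kg/m³).
e = (35.286 − 28.4) − (93835.104 − 75260) / 3292 = 1.24 km.

1.24 km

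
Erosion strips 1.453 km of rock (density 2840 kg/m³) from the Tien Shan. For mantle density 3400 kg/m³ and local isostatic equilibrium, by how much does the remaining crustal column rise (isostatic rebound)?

Unloading: uplift u = e ρ_c/ρ_m = 1.453 km × 2840/3400 = 1.21 km.

1.21 km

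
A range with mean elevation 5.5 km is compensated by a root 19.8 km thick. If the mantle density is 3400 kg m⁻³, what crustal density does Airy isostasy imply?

2660 kg m⁻³

ρ_c h = (ρ_m − ρ_c) r → ρ_c (h + r) = ρ_m r → ρ_c = ρ_m r / (h + r).
ρ_c = 3400 × 19.8 km / (5.5 km + 19.8 km) = 2660 kg m⁻³.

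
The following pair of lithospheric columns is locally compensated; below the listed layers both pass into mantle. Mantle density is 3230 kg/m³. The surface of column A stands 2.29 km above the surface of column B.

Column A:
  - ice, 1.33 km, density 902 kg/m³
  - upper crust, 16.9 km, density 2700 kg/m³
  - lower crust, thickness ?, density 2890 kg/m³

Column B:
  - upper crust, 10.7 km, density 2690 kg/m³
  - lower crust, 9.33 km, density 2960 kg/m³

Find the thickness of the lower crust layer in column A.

Take the compensation level at the base of the deeper column (depth z_c below the surface of column A) and equate Σ ρ_i t_i down to z_c; mantle fills any gap and the z_c terms cancel.
Column A: 1.33×902 + 16.9×2700 + x×2890 + (z_c − 18.23 − x)×3230
Column B: 2.29×0 + 10.7×2690 + 9.33×2960 + (z_c − 2.29 − 20.03)×3230
The z_c×3230 term appears on both sides and cancels. Collect the known terms of each column as K = Σ(ρt)_known − 3230 × (depth of known layers): K_A = 46829.66 − 3230×18.23 = −12053.24; K_B = 56399.8 − 3230×(2.29 + 20.03) = −15693.8.
Balance: K_A − x×(3230 − 2890) = K_B, so x = (K_A − K_B)/(3230 − 2890) = 3640.56/340 = 10.7 km.

10.7 km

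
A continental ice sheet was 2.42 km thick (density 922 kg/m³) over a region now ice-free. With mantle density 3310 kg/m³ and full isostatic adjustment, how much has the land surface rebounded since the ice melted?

Removing the load lets mantle flow back in; uplift u satisfies ρ_ice t = ρ_m u.
u = t ρ_ice/ρ_m = 2.42 km × 922/3310 = 0.674 km.

0.674 km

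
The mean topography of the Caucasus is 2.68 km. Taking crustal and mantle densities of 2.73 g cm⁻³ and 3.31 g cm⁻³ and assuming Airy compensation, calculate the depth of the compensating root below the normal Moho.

12.6 km

For local isostatic compensation: the weight of the topography is balanced by the buoyancy of the root, ρ_c h = (ρ_m − ρ_c) r.
r = h · ρ_c / (ρ_m − ρ_c) = 2.68 km × 2.73 / (3.31 − 2.73) = 12.6 km.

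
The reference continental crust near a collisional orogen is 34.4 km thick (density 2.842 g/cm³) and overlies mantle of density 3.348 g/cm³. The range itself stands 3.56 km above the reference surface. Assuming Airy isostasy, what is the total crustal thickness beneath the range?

Root depth r = h ρ_c / (ρ_m − ρ_c) = 3.56 km × 2.842 / 0.506 = 20 km.
Total thickness = T + h + r = 34.4 km + 3.56 km + 20 km = 58 km.

58 km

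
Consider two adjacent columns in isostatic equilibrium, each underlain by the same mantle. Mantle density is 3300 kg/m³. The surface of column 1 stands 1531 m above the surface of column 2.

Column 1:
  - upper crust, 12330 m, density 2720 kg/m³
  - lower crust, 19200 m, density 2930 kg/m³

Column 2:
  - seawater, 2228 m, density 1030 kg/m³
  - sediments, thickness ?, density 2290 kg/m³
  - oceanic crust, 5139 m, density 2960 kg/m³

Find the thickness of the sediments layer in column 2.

Take the compensation level at the base of the deeper column (depth z_c below the surface of column 1) and equate Σ ρ_i t_i down to z_c; mantle fills any gap and the z_c terms cancel.
Column 1: 12330×2720 + 19200×2930 + (z_c − 31530)×3300
Column 2: 1531×0 + 2228×1030 + x×2290 + 5139×2960 + (z_c − 1531 − 7367 − x)×3300
The z_c×3300 term appears on both sides and cancels. Collect the known terms of each column as K = Σ(ρt)_known − 3300 × (depth of known layers): K_1 = 89793600 − 3300×31530 = −14255400; K_2 = 17506280 − 3300×(1531 + 7367) = −11857120.
Balance: K_1 = K_2 − x×(3300 − 2290), so x = (K_2 − K_1)/(3300 − 2290) = 2398280/1010 = 2370 m.

2370 m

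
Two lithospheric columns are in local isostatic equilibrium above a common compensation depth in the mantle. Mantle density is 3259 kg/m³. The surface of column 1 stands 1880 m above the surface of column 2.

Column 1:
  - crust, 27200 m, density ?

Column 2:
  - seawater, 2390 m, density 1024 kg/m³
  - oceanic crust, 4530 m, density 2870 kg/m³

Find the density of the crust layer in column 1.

Take the compensation level at the base of the deeper column (depth z_c below the surface of column 1) and equate Σ ρ_i t_i down to z_c; mantle fills any gap and the z_c terms cancel.
Column 1: 27200×ρ + (z_c − 27200)×3259
Column 2: 1880×0 + 2390×1024 + 4530×2870 + (z_c − 1880 − 6920)×3259
The z_c×3259 term appears on both sides and cancels. Collect the known terms of each column as K = Σ(ρt)_known − 3259 × (depth of known layers): K_1 = 0 − 3259×27200 = −88644800; K_2 = 15448460 − 3259×(1880 + 6920) = −13230740.
Balance: K_1 + 27200×ρ = K_2, so ρ = (K_2 − K_1)/27200 = 75414100/27200 = 2770 kg/m³.

2770 kg/m³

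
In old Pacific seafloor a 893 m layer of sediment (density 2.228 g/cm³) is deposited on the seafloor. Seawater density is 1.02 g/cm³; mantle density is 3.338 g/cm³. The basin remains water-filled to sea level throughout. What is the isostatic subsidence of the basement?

Submarine loading: the sediment displaces seawater, and the subsidence is in turn flooded, so s (ρ_m − ρ_w) = t (ρ_sed − ρ_w).
s = 893 m × (2.228 − 1.02) / (3.338 − 1.02) = 465 m.

465 m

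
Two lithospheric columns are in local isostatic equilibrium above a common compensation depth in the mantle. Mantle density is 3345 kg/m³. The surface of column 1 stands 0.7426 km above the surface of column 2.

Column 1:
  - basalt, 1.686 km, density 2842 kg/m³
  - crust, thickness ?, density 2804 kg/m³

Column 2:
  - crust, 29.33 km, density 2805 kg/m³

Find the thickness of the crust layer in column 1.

32.3 km

Take the compensation level at the base of the deeper column (depth z_c below the surface of column 1) and equate Σ ρ_i t_i down to z_c; mantle fills any gap and the z_c terms cancel.
Column 1: 1.686×2842 + x×2804 + (z_c − 1.686 − x)×3345
Column 2: 0.7426×0 + 29.33×2805 + (z_c − 0.7426 − 29.33)×3345
The z_c×3345 term appears on both sides and cancels. Collect the known terms of each column as K = Σ(ρt)_known − 3345 × (depth of known layers): K_1 = 4791.612 − 3345×1.686 = −848.058; K_2 = 82270.65 − 3345×(0.7426 + 29.33) = −18322.197.
Balance: K_1 − x×(3345 − 2804) = K_2, so x = (K_1 − K_2)/(3345 − 2804) = 17474.1/541 = 32.3 km.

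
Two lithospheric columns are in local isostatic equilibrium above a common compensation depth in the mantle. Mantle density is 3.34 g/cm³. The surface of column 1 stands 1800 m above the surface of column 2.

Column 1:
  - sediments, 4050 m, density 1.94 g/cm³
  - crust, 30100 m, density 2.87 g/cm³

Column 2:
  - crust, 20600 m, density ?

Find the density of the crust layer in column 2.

Take the compensation level at the base of the deeper column (depth z_c below the surface of column 1) and equate Σ ρ_i t_i down to z_c; mantle fills any gap and the z_c terms cancel.
Column 1: 4050×1.94 + 30100×2.87 + (z_c − 34150)×3.34
Column 2: 1800×0 + 20600×ρ + (z_c − 1800 − 20600)×3.34
The z_c×3.34 term appears on both sides and cancels. Collect the known terms of each column as K = Σ(ρt)_known − 3.34 × (depth of known layers): K_1 = 94244 − 3.34×34150 = −19817; K_2 = 0 − 3.34×(1800 + 20600) = −74816.
Balance: K_1 = K_2 + 20600×ρ, so ρ = (K_1 − K_2)/20600 = 54999/20600 = 2.67 g/cm³.

2.67 g/cm³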